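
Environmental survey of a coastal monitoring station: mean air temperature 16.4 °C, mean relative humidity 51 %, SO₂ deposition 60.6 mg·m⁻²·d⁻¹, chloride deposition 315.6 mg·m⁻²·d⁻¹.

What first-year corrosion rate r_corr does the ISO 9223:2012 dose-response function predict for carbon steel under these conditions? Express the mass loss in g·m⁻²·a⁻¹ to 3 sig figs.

r_corr = 525 g·m⁻²·a⁻¹

carbon steel: T>10 °C ⇒ hinge -0.054·(16.4−10) = -0.3456
  Pd branch = 1.77·Pd^0.52·e^(0.02·RH+f) = 29.36 μm/a
  Sd branch = 0.102·Sd^0.62·e^(0.033·RH+0.04·T) = 37.49 μm/a
  sum: 29.36 + 37.49 → r_corr = 66.85 μm/a
Convert to mass loss: 66.85 μm/a × 7.85 g/cm³ = 524.7 g·m⁻²·a⁻¹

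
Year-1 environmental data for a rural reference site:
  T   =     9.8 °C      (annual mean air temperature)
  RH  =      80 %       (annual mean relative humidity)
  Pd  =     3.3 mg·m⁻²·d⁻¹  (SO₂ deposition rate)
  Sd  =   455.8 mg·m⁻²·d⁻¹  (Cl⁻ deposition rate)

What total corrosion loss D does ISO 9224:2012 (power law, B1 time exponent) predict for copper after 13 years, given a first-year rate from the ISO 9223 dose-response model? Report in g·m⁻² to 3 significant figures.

copper: temperature factor f = +0.126·(-0.2) = -0.0252
  Pd branch = 0.0053·Pd^0.26·e^(0.059·RH+f) = 0.7907 μm/a
  Sd branch = 0.01025·Sd^0.27·e^(0.036·RH+0.049·T) = 1.541 μm/a
  sum: 0.7907 + 1.541 → r_corr = 2.332 μm/a
Long-term exponent b (ISO 9224 Table 2, B1) = 0.667
  D(13) = 2.332 × 13^0.667 = 2.332 × 5.534 = 12.9 μm
  Mass loss = 12.9 μm × 8.96 g/cm³ = 115.6 g·m⁻²

D(13) = 116 g·m⁻²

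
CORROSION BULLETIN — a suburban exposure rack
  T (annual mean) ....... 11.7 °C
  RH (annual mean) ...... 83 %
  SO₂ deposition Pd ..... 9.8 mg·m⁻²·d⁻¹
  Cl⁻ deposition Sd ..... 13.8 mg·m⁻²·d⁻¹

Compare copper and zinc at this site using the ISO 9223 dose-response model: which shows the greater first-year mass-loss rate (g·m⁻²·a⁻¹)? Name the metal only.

copper: temperature factor f = -0.080·(1.7) = -0.1360
  Pd branch = 0.0053·Pd^0.26·e^(0.059·RH+f) = 1.121 μm/a
  Sd branch = 0.01025·Sd^0.27·e^(0.036·RH+0.049·T) = 0.7331 μm/a
  sum: 1.121 + 0.7331 → r_corr = 1.854 μm/a
  mass loss = 1.854 μm/a × 8.96 g/cm³ = 16.61 g·m⁻²·a⁻¹
zinc: f(T) = -0.071·(T−10) [T>10 °C] = -0.1207
  SO₂ term: 0.0129·9.8^0.44·exp(0.046·83-0.1207) = 1.421
  Sd branch = 0.0175·Sd^0.57·e^(0.008·RH+0.085·T) = 0.4102 μm/a
  r_corr = 1.421 + 0.4102 = 1.831 μm/a
  mass loss = 1.831 μm/a × 7.14 g/cm³ = 13.07 g·m⁻²·a⁻¹
Ordering by g·m⁻²·a⁻¹: copper (16.6) > zinc (13.1)

copper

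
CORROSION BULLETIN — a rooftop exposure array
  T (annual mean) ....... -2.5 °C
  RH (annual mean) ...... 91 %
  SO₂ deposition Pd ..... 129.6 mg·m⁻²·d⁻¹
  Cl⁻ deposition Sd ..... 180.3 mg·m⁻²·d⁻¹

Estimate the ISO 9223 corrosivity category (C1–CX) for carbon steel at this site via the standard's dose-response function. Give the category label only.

carbon steel: f(T) = +0.150·(T−10) [T≤10 °C] = -1.8750
  sulphur-dioxide contribution → 21.02 μm/a
  chloride contribution → 46.57 μm/a
  total first-year rate 67.59 μm/a
Category bounds: 50…80 μm/a bracket r_corr ⇒ C4

C4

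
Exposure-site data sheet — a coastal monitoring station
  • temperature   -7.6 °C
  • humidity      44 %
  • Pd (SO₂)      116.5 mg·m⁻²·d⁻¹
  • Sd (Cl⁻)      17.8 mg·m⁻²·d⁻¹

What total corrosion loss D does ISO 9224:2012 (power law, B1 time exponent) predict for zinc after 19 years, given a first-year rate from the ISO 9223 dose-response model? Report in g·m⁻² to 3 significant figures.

zinc: temperature factor f = +0.038·(-17.6) = -0.6688
  Pd branch = 0.0129·Pd^0.44·e^(0.046·RH+f) = 0.4058 μm/a
  Sd branch = 0.0175·Sd^0.57·e^(0.008·RH+0.085·T) = 0.06731 μm/a
  sum: 0.4058 + 0.06731 → r_corr = 0.4731 μm/a
ISO 9224: D(t) = r_corr · t^b with b = 0.813 (zinc, B1)
  D(19) = 0.4731 × 19^0.813 = 0.4731 × 10.96 = 5.183 μm
  Mass loss = 5.183 μm × 7.14 g/cm³ = 37.01 g·m⁻²

D(19) = 37.0 g·m⁻²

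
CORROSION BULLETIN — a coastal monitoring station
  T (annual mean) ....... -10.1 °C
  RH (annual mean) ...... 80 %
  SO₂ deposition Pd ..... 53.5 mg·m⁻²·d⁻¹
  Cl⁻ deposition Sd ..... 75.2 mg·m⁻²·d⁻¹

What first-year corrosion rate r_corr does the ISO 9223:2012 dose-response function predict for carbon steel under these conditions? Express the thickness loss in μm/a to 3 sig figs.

r_corr = 17.3 μm/a

carbon steel: f(T) = +0.150·(T−10) [T≤10 °C] = -3.0150
  Pd branch = 1.77·Pd^0.52·e^(0.02·RH+f) = 3.406 μm/a
  Sd branch = 0.102·Sd^0.62·e^(0.033·RH+0.04·T) = 13.9 μm/a
  sum: 3.406 + 13.9 → r_corr = 17.3 μm/a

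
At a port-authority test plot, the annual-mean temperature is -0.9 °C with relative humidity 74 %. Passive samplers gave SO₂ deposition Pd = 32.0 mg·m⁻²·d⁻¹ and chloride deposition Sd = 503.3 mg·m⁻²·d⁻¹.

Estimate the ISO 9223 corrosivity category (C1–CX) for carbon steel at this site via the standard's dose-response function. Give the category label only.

carbon steel: temperature factor f = +0.150·(-10.9) = -1.6350
  SO₂ term: 1.77·32.0^0.52·exp(0.02·74-1.6350) = 9.19
  Cl⁻ term: 0.102·503.3^0.62·exp(0.033·74+0.04·-0.9) = 53.54
  r_corr = 9.19 + 53.54 = 62.73 μm/a
Category bounds: 50…80 μm/a bracket r_corr ⇒ C4

C4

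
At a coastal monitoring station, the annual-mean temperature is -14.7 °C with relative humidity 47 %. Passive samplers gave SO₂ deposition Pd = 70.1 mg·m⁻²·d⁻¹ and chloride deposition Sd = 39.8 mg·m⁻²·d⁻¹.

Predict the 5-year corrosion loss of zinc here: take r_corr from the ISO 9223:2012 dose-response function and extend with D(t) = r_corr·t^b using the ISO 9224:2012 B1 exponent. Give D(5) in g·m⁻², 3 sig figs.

D(5) = 9.09 g·m⁻²

zinc: T≤10 °C ⇒ hinge +0.038·(-14.7−10) = -0.9386
  Pd branch = 0.0129·Pd^0.44·e^(0.046·RH+f) = 0.2845 μm/a
  Cl⁻ term: 0.0175·39.8^0.57·exp(0.008·47+0.085·-14.7) = 0.05965
  r_corr = 0.2845 + 0.05965 = 0.3441 μm/a
Power-law: D(5) = r_corr · 5^0.813
  D(5) = 0.3441 × 5^0.813 = 0.3441 × 3.701 = 1.273 μm
  Mass loss = 1.273 μm × 7.14 g/cm³ = 9.092 g·m⁻²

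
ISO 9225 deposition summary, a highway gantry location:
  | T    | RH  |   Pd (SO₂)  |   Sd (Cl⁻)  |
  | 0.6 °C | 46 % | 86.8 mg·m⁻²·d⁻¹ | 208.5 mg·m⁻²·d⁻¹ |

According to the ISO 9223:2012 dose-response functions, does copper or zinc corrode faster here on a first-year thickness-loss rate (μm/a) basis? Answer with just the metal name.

zinc

copper: temperature factor f = +0.126·(-9.4) = -1.1844
  sulphur-dioxide contribution → 0.07809 μm/a
  chloride contribution → 0.2338 μm/a
  total first-year rate 0.3119 μm/a
zinc: f(T) = +0.038·(T−10) [T≤10 °C] = -0.3572
  sulphur-dioxide contribution → 0.5338 μm/a
  chloride contribution → 0.5583 μm/a
  ⇒ r_corr(zinc) = 1.092 μm/a
Ordering by μm/a: zinc (1.09) > copper (0.312)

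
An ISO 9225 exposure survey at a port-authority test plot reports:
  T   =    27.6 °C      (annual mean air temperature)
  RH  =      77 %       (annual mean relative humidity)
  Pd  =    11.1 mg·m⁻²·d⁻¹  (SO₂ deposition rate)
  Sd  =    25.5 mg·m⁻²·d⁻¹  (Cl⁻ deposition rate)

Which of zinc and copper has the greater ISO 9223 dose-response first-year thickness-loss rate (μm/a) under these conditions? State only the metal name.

zinc

zinc: temperature factor f = -0.071·(17.6) = -1.2496
  sulphur-dioxide contribution → 0.3682 μm/a
  chloride contribution → 2.144 μm/a
  total first-year rate 2.512 μm/a
copper: f(T) = -0.080·(T−10) [T>10 °C] = -1.4080
  sulphur-dioxide contribution → 0.2278 μm/a
  chloride contribution → 1.519 μm/a
  total first-year rate 1.747 μm/a
Ordering by μm/a: zinc (2.51) > copper (1.75)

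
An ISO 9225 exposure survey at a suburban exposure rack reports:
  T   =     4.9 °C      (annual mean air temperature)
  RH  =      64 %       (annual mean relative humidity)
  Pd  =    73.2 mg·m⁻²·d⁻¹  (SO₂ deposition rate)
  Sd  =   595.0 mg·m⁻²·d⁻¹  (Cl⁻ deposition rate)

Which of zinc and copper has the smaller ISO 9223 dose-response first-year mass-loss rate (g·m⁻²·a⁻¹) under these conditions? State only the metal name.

copper

zinc: f(T) = +0.038·(T−10) [T≤10 °C] = -0.1938
  Pd branch = 0.0129·Pd^0.44·e^(0.046·RH+f) = 1.335 μm/a
  Sd branch = 0.0175·Sd^0.57·e^(0.008·RH+0.085·T) = 1.689 μm/a
  r_corr = 1.335 + 1.689 = 3.024 μm/a
  mass loss = 3.024 μm/a × 7.14 g/cm³ = 21.59 g·m⁻²·a⁻¹
copper: temperature factor f = +0.126·(-5.1) = -0.6426
  SO₂ term: 0.0053·73.2^0.26·exp(0.059·64-0.6426) = 0.3714
  Cl⁻ term: 0.01025·595.0^0.27·exp(0.036·64+0.049·4.9) = 0.7324
  sum: 0.3714 + 0.7324 → r_corr = 1.104 μm/a
  mass loss = 1.104 μm/a × 8.96 g/cm³ = 9.89 g·m⁻²·a⁻¹
Ordering by g·m⁻²·a⁻¹: zinc (21.6) > copper (9.89)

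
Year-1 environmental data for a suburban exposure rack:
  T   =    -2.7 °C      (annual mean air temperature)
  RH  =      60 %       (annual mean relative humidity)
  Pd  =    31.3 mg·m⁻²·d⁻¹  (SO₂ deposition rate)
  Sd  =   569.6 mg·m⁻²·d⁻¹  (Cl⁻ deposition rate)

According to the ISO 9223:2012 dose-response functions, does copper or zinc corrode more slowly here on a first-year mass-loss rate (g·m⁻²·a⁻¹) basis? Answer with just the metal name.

copper

copper: f(T) = +0.126·(T−10) [T≤10 °C] = -1.6002
  sulphur-dioxide contribution → 0.09027 μm/a
  chloride contribution → 0.4319 μm/a
  total first-year rate 0.5221 μm/a
  mass loss = 0.5221 μm/a × 8.96 g/cm³ = 4.678 g·m⁻²·a⁻¹
zinc: T≤10 °C ⇒ hinge +0.038·(-2.7−10) = -0.4826
  sulphur-dioxide contribution → 0.5724 μm/a
  chloride contribution → 0.8366 μm/a
  ⇒ r_corr(zinc) = 1.409 μm/a
  mass loss = 1.409 μm/a × 7.14 g/cm³ = 10.06 g·m⁻²·a⁻¹
Ordering by g·m⁻²·a⁻¹: zinc (10.1) > copper (4.68)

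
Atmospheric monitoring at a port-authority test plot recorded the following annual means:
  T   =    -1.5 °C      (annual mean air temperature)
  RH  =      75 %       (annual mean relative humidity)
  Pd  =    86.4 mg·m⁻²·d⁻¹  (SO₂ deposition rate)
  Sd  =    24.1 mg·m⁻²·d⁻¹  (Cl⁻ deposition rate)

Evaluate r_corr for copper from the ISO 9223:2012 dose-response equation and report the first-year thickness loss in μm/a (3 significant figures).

copper: temperature factor f = +0.126·(-11.5) = -1.4490
  sulphur-dioxide contribution → 0.3313 μm/a
  chloride contribution → 0.3346 μm/a
  total first-year rate 0.6659 μm/a

r_corr = 0.666 μm/a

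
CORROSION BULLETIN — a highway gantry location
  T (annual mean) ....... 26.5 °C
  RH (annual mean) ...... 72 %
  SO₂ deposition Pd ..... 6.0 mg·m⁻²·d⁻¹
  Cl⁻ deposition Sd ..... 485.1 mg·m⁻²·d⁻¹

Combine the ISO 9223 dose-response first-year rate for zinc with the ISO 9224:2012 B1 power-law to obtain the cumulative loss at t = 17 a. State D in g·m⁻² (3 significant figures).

zinc: T>10 °C ⇒ hinge -0.071·(26.5−10) = -1.1715
  sulphur-dioxide contribution → 0.2413 μm/a
  chloride contribution → 10.05 μm/a
  ⇒ r_corr(zinc) = 10.3 μm/a
Long-term exponent b (ISO 9224 Table 2, B1) = 0.813
  D(17) = 10.3 × 17^0.813 = 10.3 × 10.01 = 103 μm
  Mass loss = 103 μm × 7.14 g/cm³ = 735.7 g·m⁻²

D(17) = 736 g·m⁻²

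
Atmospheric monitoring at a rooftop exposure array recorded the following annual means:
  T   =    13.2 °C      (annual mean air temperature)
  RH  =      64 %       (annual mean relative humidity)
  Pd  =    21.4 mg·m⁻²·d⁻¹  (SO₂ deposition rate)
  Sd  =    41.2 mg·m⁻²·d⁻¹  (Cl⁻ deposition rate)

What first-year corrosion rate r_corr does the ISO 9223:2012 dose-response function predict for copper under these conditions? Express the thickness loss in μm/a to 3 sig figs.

r_corr = 0.932 μm/a

copper: T>10 °C ⇒ hinge -0.080·(13.2−10) = -0.2560
  Pd branch = 0.0053·Pd^0.26·e^(0.059·RH+f) = 0.3971 μm/a
  Cl⁻ term: 0.01025·41.2^0.27·exp(0.036·64+0.049·13.2) = 0.5349
  sum: 0.3971 + 0.5349 → r_corr = 0.932 μm/a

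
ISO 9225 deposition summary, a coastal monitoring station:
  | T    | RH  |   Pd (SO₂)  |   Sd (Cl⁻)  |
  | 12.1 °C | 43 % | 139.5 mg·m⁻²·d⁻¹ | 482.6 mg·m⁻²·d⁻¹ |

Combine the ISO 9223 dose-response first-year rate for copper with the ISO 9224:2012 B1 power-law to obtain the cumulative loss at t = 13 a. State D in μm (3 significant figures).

D(13) = 3.69 μm

copper: f(T) = -0.080·(T−10) [T>10 °C] = -0.1680
  SO₂ term: 0.0053·139.5^0.26·exp(0.059·43-0.1680) = 0.2045
  Cl⁻ term: 0.01025·482.6^0.27·exp(0.036·43+0.049·12.1) = 0.4625
  sum: 0.2045 + 0.4625 → r_corr = 0.667 μm/a
ISO 9224: D(t) = r_corr · t^b with b = 0.667 (copper, B1)
  D(13) = 0.667 × 13^0.667 = 0.667 × 5.534 = 3.691 μm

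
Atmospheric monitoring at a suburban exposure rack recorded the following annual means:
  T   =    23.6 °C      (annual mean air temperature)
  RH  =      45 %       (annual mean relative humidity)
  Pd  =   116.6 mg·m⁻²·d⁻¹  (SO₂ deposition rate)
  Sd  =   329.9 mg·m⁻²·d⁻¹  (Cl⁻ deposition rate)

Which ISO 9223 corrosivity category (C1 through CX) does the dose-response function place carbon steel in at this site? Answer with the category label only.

carbon steel: temperature factor f = -0.054·(13.6) = -0.7344
  SO₂ term: 1.77·116.6^0.52·exp(0.02·45-0.7344) = 24.81
  Sd branch = 0.102·Sd^0.62·e^(0.033·RH+0.04·T) = 42.16 μm/a
  sum: 24.81 + 42.16 → r_corr = 66.97 μm/a
ISO 9223 Table 2 (carbon steel): 50 < 67 ≤ 80 μm/a ⇒ C4

C4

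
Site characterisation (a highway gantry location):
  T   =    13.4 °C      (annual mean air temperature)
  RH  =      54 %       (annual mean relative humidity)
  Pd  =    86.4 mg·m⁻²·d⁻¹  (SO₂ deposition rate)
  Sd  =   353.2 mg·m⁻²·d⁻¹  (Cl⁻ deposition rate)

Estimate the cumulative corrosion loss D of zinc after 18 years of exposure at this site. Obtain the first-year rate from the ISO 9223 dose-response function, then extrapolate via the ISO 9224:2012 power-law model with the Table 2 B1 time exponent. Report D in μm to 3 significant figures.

zinc: f(T) = -0.071·(T−10) [T>10 °C] = -0.2414
  sulphur-dioxide contribution → 0.8642 μm/a
  chloride contribution → 2.386 μm/a
  total first-year rate 3.25 μm/a
Long-term exponent b (ISO 9224 Table 2, B1) = 0.813
  D(18) = 3.25 × 18^0.813 = 3.25 × 10.48 = 34.08 μm

D(18) = 34.1 μm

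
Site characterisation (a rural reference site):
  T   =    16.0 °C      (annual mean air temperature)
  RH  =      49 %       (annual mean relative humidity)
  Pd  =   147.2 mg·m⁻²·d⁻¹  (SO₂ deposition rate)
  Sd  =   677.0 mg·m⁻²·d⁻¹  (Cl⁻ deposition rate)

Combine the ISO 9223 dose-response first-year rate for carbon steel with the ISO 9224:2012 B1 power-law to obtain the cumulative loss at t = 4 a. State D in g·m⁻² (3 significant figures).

D(4) = 1.64e+03 g·m⁻²

carbon steel: temperature factor f = -0.054·(6.0) = -0.3240
  Pd branch = 1.77·Pd^0.52·e^(0.02·RH+f) = 45.73 μm/a
  Sd branch = 0.102·Sd^0.62·e^(0.033·RH+0.04·T) = 55.43 μm/a
  sum: 45.73 + 55.43 → r_corr = 101.2 μm/a
Power-law: D(4) = r_corr · 4^0.523
  D(4) = 101.2 × 4^0.523 = 101.2 × 2.065 = 208.9 μm
  Mass loss = 208.9 μm × 7.85 g/cm³ = 1640 g·m⁻²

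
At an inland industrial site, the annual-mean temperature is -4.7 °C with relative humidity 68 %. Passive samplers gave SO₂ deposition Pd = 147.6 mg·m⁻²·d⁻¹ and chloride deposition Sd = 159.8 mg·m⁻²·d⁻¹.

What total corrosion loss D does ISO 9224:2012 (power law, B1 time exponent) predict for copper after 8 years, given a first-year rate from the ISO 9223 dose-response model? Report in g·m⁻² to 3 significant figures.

copper: f(T) = +0.126·(T−10) [T≤10 °C] = -1.8522
  sulphur-dioxide contribution → 0.1684 μm/a
  chloride contribution → 0.3705 μm/a
  total first-year rate 0.5389 μm/a
ISO 9224: D(t) = r_corr · t^b with b = 0.667 (copper, B1)
  D(8) = 0.5389 × 8^0.667 = 0.5389 × 4.003 = 2.157 μm
  Mass loss = 2.157 μm × 8.96 g/cm³ = 19.33 g·m⁻²

D(8) = 19.3 g·m⁻²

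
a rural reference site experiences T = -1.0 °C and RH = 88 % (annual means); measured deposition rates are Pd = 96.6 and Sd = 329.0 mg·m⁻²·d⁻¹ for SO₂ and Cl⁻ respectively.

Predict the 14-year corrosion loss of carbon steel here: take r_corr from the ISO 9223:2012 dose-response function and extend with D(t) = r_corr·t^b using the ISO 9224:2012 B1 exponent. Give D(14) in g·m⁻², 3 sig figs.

carbon steel: T≤10 °C ⇒ hinge +0.150·(-1.0−10) = -1.6500
  Pd branch = 1.77·Pd^0.52·e^(0.02·RH+f) = 21.28 μm/a
  Sd branch = 0.102·Sd^0.62·e^(0.033·RH+0.04·T) = 65.03 μm/a
  sum: 21.28 + 65.03 → r_corr = 86.3 μm/a
ISO 9224: D(t) = r_corr · t^b with b = 0.523 (carbon steel, B1)
  D(14) = 86.3 × 14^0.523 = 86.3 × 3.976 = 343.1 μm
  Mass loss = 343.1 μm × 7.85 g/cm³ = 2694 g·m⁻²

D(14) = 2.69e+03 g·m⁻²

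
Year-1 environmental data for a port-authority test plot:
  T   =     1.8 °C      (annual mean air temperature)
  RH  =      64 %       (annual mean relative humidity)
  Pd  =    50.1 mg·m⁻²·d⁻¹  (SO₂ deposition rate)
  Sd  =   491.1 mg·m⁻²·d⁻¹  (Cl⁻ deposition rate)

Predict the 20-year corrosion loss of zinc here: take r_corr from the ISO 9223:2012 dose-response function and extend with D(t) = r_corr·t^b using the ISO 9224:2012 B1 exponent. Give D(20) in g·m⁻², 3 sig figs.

zinc: f(T) = +0.038·(T−10) [T≤10 °C] = -0.3116
  SO₂ term: 0.0129·50.1^0.44·exp(0.046·64-0.3116) = 1.004
  Sd branch = 0.0175·Sd^0.57·e^(0.008·RH+0.085·T) = 1.164 μm/a
  r_corr = 1.004 + 1.164 = 2.168 μm/a
ISO 9224: D(t) = r_corr · t^b with b = 0.813 (zinc, B1)
  D(20) = 2.168 × 20^0.813 = 2.168 × 11.42 = 24.76 μm
  Mass loss = 24.76 μm × 7.14 g/cm³ = 176.8 g·m⁻²

D(20) = 177 g·m⁻²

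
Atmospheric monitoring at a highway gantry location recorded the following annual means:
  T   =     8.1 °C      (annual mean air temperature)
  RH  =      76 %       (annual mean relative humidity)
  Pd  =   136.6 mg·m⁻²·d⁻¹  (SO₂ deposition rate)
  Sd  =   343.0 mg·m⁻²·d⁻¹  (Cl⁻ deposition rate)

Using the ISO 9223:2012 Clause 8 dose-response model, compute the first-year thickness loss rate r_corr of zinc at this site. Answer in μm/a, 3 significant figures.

zinc: T≤10 °C ⇒ hinge +0.038·(8.1−10) = -0.0722
  sulphur-dioxide contribution → 3.444 μm/a
  chloride contribution → 1.783 μm/a
  ⇒ r_corr(zinc) = 5.228 μm/a

r_corr = 5.23 μm/a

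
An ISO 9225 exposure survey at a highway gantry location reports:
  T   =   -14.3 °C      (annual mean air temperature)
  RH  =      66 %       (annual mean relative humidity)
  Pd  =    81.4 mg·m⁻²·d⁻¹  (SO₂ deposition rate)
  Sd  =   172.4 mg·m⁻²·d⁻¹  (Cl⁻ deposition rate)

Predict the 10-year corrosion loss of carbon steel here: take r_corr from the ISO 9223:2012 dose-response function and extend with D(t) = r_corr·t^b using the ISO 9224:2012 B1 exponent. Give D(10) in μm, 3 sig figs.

carbon steel: temperature factor f = +0.150·(-24.3) = -3.6450
  sulphur-dioxide contribution → 1.705 μm/a
  chloride contribution → 12.38 μm/a
  total first-year rate 14.09 μm/a
Power-law: D(10) = r_corr · 10^0.523
  D(10) = 14.09 × 10^0.523 = 14.09 × 3.334 = 46.96 μm

D(10) = 47.0 μm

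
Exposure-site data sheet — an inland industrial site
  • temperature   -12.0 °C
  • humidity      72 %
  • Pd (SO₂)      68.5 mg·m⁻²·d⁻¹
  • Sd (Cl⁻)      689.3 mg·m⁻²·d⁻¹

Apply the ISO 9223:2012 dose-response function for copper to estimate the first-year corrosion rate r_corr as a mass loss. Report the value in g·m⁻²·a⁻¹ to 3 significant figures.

copper: temperature factor f = +0.126·(-22.0) = -2.7720
  SO₂ term: 0.0053·68.5^0.26·exp(0.059·72-2.7720) = 0.06959
  Cl⁻ term: 0.01025·689.3^0.27·exp(0.036·72+0.049·-12.0) = 0.444
  sum: 0.06959 + 0.444 → r_corr = 0.5136 μm/a
Convert to mass loss: 0.5136 μm/a × 8.96 g/cm³ = 4.602 g·m⁻²·a⁻¹

r_corr = 4.60 g·m⁻²·a⁻¹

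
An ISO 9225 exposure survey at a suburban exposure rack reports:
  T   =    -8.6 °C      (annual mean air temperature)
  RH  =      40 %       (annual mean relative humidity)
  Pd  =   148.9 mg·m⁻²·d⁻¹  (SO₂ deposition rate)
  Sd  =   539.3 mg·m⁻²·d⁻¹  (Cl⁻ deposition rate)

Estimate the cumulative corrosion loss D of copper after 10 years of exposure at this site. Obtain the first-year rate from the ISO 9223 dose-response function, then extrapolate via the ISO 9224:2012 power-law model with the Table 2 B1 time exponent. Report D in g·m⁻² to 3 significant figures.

D(10) = 7.28 g·m⁻²

copper: f(T) = +0.126·(T−10) [T≤10 °C] = -2.3436
  Pd branch = 0.0053·Pd^0.26·e^(0.059·RH+f) = 0.01979 μm/a
  Cl⁻ term: 0.01025·539.3^0.27·exp(0.036·40+0.049·-8.6) = 0.1551
  r_corr = 0.01979 + 0.1551 = 0.1749 μm/a
Power-law: D(10) = r_corr · 10^0.667
  D(10) = 0.1749 × 10^0.667 = 0.1749 × 4.645 = 0.8125 μm
  Mass loss = 0.8125 μm × 8.96 g/cm³ = 7.28 g·m⁻²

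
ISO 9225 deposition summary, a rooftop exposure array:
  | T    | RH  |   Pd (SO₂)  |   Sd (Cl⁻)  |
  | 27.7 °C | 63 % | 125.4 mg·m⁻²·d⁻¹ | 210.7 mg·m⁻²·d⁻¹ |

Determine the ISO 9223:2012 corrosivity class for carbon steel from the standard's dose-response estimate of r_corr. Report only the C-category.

carbon steel: T>10 °C ⇒ hinge -0.054·(27.7−10) = -0.9558
  SO₂ term: 1.77·125.4^0.52·exp(0.02·63-0.9558) = 29.59
  Cl⁻ term: 0.102·210.7^0.62·exp(0.033·63+0.04·27.7) = 68.13
  sum: 29.59 + 68.13 → r_corr = 97.73 μm/a
Category bounds: 80…200 μm/a bracket r_corr ⇒ C5

C5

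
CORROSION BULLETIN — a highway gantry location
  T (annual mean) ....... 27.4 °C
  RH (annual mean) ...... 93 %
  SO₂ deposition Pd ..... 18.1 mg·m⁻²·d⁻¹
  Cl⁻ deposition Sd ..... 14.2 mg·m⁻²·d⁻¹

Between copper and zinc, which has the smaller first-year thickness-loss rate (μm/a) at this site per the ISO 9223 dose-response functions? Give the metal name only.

copper: T>10 °C ⇒ hinge -0.080·(27.4−10) = -1.3920
  sulphur-dioxide contribution → 0.6756 μm/a
  chloride contribution → 2.285 μm/a
  total first-year rate 2.961 μm/a
zinc: f(T) = -0.071·(T−10) [T>10 °C] = -1.2354
  sulphur-dioxide contribution → 0.9668 μm/a
  chloride contribution → 1.716 μm/a
  total first-year rate 2.682 μm/a
Ordering by μm/a: copper (2.96) > zinc (2.68)

zinc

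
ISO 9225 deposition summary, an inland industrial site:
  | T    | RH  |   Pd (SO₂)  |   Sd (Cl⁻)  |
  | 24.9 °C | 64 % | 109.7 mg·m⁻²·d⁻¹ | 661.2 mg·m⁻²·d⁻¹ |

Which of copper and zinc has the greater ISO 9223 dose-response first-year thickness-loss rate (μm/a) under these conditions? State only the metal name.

copper: f(T) = -0.080·(T−10) [T>10 °C] = -1.1920
  sulphur-dioxide contribution → 0.2382 μm/a
  chloride contribution → 2.008 μm/a
  ⇒ r_corr(copper) = 2.246 μm/a
zinc: T>10 °C ⇒ hinge -0.071·(24.9−10) = -1.0579
  sulphur-dioxide contribution → 0.6721 μm/a
  chloride contribution → 9.821 μm/a
  ⇒ r_corr(zinc) = 10.49 μm/a
Ordering by μm/a: zinc (10.5) > copper (2.25)

zinc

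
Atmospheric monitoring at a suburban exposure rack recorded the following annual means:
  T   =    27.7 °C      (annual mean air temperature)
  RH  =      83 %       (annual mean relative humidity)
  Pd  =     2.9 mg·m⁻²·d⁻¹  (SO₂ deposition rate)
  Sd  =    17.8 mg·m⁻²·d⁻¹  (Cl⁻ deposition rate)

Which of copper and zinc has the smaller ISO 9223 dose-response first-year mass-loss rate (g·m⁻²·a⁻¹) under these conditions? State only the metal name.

zinc

copper: T>10 °C ⇒ hinge -0.080·(27.7−10) = -1.4160
  Pd branch = 0.0053·Pd^0.26·e^(0.059·RH+f) = 0.2271 μm/a
  Sd branch = 0.01025·Sd^0.27·e^(0.036·RH+0.049·T) = 1.72 μm/a
  sum: 0.2271 + 1.72 → r_corr = 1.947 μm/a
  mass loss = 1.947 μm/a × 8.96 g/cm³ = 17.44 g·m⁻²·a⁻¹
zinc: temperature factor f = -0.071·(17.7) = -1.2567
  SO₂ term: 0.0129·2.9^0.44·exp(0.046·83-1.2567) = 0.2669
  Cl⁻ term: 0.0175·17.8^0.57·exp(0.008·83+0.085·27.7) = 1.848
  sum: 0.2669 + 1.848 → r_corr = 2.115 μm/a
  mass loss = 2.115 μm/a × 7.14 g/cm³ = 15.1 g·m⁻²·a⁻¹
Ordering by g·m⁻²·a⁻¹: copper (17.4) > zinc (15.1)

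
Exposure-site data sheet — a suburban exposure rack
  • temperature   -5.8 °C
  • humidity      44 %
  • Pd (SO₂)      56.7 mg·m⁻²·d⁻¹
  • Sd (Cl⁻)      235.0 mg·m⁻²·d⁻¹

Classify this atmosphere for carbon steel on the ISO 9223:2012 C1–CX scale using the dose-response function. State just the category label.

C2

carbon steel: T≤10 °C ⇒ hinge +0.150·(-5.8−10) = -2.3700
  SO₂ term: 1.77·56.7^0.52·exp(0.02·44-2.3700) = 3.256
  Cl⁻ term: 0.102·235.0^0.62·exp(0.033·44+0.04·-5.8) = 10.2
  r_corr = 3.256 + 10.2 = 13.45 μm/a
13.5 μm/a falls in (1.3, 25] for carbon steel → category C2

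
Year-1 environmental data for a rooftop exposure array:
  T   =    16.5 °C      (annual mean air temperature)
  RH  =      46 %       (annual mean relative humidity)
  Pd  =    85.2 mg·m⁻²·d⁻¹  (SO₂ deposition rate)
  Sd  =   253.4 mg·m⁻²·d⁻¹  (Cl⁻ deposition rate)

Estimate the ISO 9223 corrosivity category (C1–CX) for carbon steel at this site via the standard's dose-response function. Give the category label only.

carbon steel: T>10 °C ⇒ hinge -0.054·(16.5−10) = -0.3510
  sulphur-dioxide contribution → 31.54 μm/a
  chloride contribution → 27.85 μm/a
  total first-year rate 59.4 μm/a
Category bounds: 50…80 μm/a bracket r_corr ⇒ C4

C4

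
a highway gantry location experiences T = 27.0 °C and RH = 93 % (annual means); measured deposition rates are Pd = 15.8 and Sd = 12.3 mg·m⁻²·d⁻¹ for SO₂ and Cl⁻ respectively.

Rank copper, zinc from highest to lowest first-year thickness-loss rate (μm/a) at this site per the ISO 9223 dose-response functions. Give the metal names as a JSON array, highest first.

["copper", "zinc"]

copper: temperature factor f = -0.080·(17.0) = -1.3600
  SO₂ term: 0.0053·15.8^0.26·exp(0.059·93-1.3600) = 0.6734
  Sd branch = 0.01025·Sd^0.27·e^(0.036·RH+0.049·T) = 2.156 μm/a
  r_corr = 0.6734 + 2.156 = 2.829 μm/a
zinc: T>10 °C ⇒ hinge -0.071·(27.0−10) = -1.2070
  SO₂ term: 0.0129·15.8^0.44·exp(0.046·93-1.2070) = 0.937
  Sd branch = 0.0175·Sd^0.57·e^(0.008·RH+0.085·T) = 1.528 μm/a
  r_corr = 0.937 + 1.528 = 2.465 μm/a
Ordering by μm/a: copper (2.83) > zinc (2.46)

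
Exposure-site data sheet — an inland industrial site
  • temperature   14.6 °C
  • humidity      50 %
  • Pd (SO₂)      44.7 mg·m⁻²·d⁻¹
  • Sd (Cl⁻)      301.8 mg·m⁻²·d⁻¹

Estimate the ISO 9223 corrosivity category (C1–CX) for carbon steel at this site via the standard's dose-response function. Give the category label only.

carbon steel: temperature factor f = -0.054·(4.6) = -0.2484
  SO₂ term: 1.77·44.7^0.52·exp(0.02·50-0.2484) = 27.07
  Sd branch = 0.102·Sd^0.62·e^(0.033·RH+0.04·T) = 32.83 μm/a
  r_corr = 27.07 + 32.83 = 59.9 μm/a
ISO 9223 Table 2 (carbon steel): 50 < 59.9 ≤ 80 μm/a ⇒ C4

C4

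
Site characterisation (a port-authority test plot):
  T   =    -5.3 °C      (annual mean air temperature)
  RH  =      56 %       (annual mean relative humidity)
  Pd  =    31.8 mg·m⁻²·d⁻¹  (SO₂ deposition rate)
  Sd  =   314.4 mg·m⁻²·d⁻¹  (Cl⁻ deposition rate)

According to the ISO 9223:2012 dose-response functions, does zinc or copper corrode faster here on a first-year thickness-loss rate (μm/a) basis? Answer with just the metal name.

zinc: temperature factor f = +0.038·(-15.3) = -0.5814
  sulphur-dioxide contribution → 0.4344 μm/a
  chloride contribution → 0.4629 μm/a
  total first-year rate 0.8973 μm/a
copper: temperature factor f = +0.126·(-15.3) = -1.9278
  sulphur-dioxide contribution → 0.05159 μm/a
  chloride contribution → 0.2804 μm/a
  ⇒ r_corr(copper) = 0.332 μm/a
Ordering by μm/a: zinc (0.897) > copper (0.332)

zinc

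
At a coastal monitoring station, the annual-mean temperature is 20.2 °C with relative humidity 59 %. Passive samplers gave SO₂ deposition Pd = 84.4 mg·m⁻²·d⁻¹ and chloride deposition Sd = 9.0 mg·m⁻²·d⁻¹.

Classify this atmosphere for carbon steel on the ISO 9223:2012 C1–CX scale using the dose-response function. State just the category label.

carbon steel: f(T) = -0.054·(T−10) [T>10 °C] = -0.5508
  Pd branch = 1.77·Pd^0.52·e^(0.02·RH+f) = 33.34 μm/a
  Cl⁻ term: 0.102·9.0^0.62·exp(0.033·59+0.04·20.2) = 6.262
  r_corr = 33.34 + 6.262 = 39.6 μm/a
39.6 μm/a falls in (25, 50] for carbon steel → category C3

C3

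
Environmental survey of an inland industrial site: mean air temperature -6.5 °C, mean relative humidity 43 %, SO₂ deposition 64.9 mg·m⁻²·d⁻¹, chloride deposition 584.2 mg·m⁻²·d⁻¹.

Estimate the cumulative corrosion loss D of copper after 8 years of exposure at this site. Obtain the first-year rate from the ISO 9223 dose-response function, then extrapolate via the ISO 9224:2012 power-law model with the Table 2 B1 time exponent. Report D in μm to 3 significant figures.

copper: temperature factor f = +0.126·(-16.5) = -2.0790
  sulphur-dioxide contribution → 0.0248 μm/a
  chloride contribution → 0.1957 μm/a
  ⇒ r_corr(copper) = 0.2205 μm/a
Power-law: D(8) = r_corr · 8^0.667
  D(8) = 0.2205 × 8^0.667 = 0.2205 × 4.003 = 0.8827 μm

D(8) = 0.883 μm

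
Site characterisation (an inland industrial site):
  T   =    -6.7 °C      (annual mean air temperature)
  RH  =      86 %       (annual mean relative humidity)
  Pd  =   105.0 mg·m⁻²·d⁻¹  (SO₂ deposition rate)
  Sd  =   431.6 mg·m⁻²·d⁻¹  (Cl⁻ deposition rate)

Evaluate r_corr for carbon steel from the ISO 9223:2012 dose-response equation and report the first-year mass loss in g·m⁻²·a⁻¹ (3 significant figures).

carbon steel: T≤10 °C ⇒ hinge +0.150·(-6.7−10) = -2.5050
  Pd branch = 1.77·Pd^0.52·e^(0.02·RH+f) = 9.08 μm/a
  Cl⁻ term: 0.102·431.6^0.62·exp(0.033·86+0.04·-6.7) = 57.34
  sum: 9.08 + 57.34 → r_corr = 66.42 μm/a
Convert to mass loss: 66.42 μm/a × 7.85 g/cm³ = 521.4 g·m⁻²·a⁻¹

r_corr = 521 g·m⁻²·a⁻¹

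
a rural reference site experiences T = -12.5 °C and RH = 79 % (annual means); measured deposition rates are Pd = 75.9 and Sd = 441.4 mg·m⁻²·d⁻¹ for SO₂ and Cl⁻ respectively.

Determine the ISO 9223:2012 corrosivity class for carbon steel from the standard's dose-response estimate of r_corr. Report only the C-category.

C3

carbon steel: T≤10 °C ⇒ hinge +0.150·(-12.5−10) = -3.3750
  sulphur-dioxide contribution → 2.793 μm/a
  chloride contribution → 36.6 μm/a
  total first-year rate 39.39 μm/a
ISO 9223 Table 2 (carbon steel): 25 < 39.4 ≤ 50 μm/a ⇒ C3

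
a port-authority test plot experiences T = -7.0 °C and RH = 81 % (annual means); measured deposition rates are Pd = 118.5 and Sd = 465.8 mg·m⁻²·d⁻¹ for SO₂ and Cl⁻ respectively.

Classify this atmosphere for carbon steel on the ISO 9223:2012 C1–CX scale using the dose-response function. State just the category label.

C4

carbon steel: f(T) = +0.150·(T−10) [T≤10 °C] = -2.5500
  sulphur-dioxide contribution → 8.364 μm/a
  chloride contribution → 50.37 μm/a
  ⇒ r_corr(carbon steel) = 58.73 μm/a
ISO 9223 Table 2 (carbon steel): 50 < 58.7 ≤ 80 μm/a ⇒ C4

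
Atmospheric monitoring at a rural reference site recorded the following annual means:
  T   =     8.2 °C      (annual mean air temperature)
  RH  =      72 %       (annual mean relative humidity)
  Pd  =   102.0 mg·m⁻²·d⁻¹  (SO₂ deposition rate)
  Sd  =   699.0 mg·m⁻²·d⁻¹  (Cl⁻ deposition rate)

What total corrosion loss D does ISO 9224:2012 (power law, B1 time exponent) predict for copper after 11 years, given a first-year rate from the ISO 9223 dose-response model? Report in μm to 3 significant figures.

copper: temperature factor f = +0.126·(-1.8) = -0.2268
  sulphur-dioxide contribution → 0.9838 μm/a
  chloride contribution → 1.199 μm/a
  ⇒ r_corr(copper) = 2.183 μm/a
ISO 9224: D(t) = r_corr · t^b with b = 0.667 (copper, B1)
  D(11) = 2.183 × 11^0.667 = 2.183 × 4.95 = 10.81 μm

D(11) = 10.8 μm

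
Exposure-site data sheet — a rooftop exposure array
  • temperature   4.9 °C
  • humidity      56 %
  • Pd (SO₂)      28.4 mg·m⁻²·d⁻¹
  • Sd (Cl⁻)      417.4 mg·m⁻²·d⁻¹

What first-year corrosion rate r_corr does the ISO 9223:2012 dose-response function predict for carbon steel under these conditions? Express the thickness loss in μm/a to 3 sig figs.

r_corr = 47.6 μm/a

carbon steel: temperature factor f = +0.150·(-5.1) = -0.7650
  SO₂ term: 1.77·28.4^0.52·exp(0.02·56-0.7650) = 14.38
  Sd branch = 0.102·Sd^0.62·e^(0.033·RH+0.04·T) = 33.19 μm/a
  r_corr = 14.38 + 33.19 = 47.58 μm/a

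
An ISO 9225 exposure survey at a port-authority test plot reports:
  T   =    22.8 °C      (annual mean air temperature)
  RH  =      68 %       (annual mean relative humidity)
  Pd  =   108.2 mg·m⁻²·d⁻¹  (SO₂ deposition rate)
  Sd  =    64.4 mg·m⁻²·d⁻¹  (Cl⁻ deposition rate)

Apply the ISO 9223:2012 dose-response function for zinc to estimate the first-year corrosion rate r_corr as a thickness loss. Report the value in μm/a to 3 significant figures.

zinc: T>10 °C ⇒ hinge -0.071·(22.8−10) = -0.9088
  sulphur-dioxide contribution → 0.932 μm/a
  chloride contribution → 2.249 μm/a
  ⇒ r_corr(zinc) = 3.181 μm/a

r_corr = 3.18 μm/a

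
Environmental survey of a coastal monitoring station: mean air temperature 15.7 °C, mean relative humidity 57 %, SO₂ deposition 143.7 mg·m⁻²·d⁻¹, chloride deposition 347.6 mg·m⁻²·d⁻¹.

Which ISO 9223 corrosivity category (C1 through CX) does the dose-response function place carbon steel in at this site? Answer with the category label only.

carbon steel: T>10 °C ⇒ hinge -0.054·(15.7−10) = -0.3078
  Pd branch = 1.77·Pd^0.52·e^(0.02·RH+f) = 53.86 μm/a
  Cl⁻ term: 0.102·347.6^0.62·exp(0.033·57+0.04·15.7) = 47.18
  r_corr = 53.86 + 47.18 = 101 μm/a
Category bounds: 80…200 μm/a bracket r_corr ⇒ C5

C5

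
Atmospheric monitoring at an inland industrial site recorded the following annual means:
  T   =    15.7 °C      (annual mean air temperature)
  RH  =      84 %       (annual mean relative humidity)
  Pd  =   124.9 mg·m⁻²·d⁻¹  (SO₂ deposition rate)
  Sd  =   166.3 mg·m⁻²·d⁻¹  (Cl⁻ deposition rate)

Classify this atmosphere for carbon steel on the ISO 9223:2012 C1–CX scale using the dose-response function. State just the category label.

carbon steel: temperature factor f = -0.054·(5.7) = -0.3078
  Pd branch = 1.77·Pd^0.52·e^(0.02·RH+f) = 85.93 μm/a
  Sd branch = 0.102·Sd^0.62·e^(0.033·RH+0.04·T) = 72.8 μm/a
  sum: 85.93 + 72.8 → r_corr = 158.7 μm/a
ISO 9223 Table 2 (carbon steel): 80 < 159 ≤ 200 μm/a ⇒ C5

C5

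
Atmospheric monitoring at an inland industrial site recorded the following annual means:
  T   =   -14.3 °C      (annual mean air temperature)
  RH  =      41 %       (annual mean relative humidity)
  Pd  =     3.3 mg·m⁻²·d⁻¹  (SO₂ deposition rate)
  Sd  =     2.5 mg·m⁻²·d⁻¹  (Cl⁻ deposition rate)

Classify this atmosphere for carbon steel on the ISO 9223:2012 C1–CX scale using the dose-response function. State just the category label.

carbon steel: T≤10 °C ⇒ hinge +0.150·(-14.3−10) = -3.6450
  Pd branch = 1.77·Pd^0.52·e^(0.02·RH+f) = 0.1953 μm/a
  Sd branch = 0.102·Sd^0.62·e^(0.033·RH+0.04·T) = 0.3931 μm/a
  sum: 0.1953 + 0.3931 → r_corr = 0.5884 μm/a
Category bounds: 0…1.3 μm/a bracket r_corr ⇒ C1

C1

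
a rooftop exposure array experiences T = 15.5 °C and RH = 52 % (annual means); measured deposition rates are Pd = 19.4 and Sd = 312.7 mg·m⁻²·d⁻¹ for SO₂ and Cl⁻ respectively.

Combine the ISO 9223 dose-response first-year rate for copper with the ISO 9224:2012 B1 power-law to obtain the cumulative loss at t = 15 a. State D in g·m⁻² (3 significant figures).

D(15) = 45.3 g·m⁻²

copper: temperature factor f = -0.080·(5.5) = -0.4400
  SO₂ term: 0.0053·19.4^0.26·exp(0.059·52-0.4400) = 0.1586
  Sd branch = 0.01025·Sd^0.27·e^(0.036·RH+0.049·T) = 0.6718 μm/a
  sum: 0.1586 + 0.6718 → r_corr = 0.8305 μm/a
Long-term exponent b (ISO 9224 Table 2, B1) = 0.667
  D(15) = 0.8305 × 15^0.667 = 0.8305 × 6.088 = 5.056 μm
  Mass loss = 5.056 μm × 8.96 g/cm³ = 45.3 g·m⁻²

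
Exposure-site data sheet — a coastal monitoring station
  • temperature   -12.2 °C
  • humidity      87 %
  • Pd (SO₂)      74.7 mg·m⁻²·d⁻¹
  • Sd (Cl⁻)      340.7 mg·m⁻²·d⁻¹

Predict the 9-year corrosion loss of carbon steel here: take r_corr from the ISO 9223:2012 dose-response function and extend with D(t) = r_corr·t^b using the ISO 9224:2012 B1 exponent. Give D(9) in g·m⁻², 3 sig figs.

carbon steel: temperature factor f = +0.150·(-22.2) = -3.3300
  sulphur-dioxide contribution → 3.401 μm/a
  chloride contribution → 41.08 μm/a
  ⇒ r_corr(carbon steel) = 44.48 μm/a
Long-term exponent b (ISO 9224 Table 2, B1) = 0.523
  D(9) = 44.48 × 9^0.523 = 44.48 × 3.156 = 140.3 μm
  Mass loss = 140.3 μm × 7.85 g/cm³ = 1102 g·m⁻²

D(9) = 1.10e+03 g·m⁻²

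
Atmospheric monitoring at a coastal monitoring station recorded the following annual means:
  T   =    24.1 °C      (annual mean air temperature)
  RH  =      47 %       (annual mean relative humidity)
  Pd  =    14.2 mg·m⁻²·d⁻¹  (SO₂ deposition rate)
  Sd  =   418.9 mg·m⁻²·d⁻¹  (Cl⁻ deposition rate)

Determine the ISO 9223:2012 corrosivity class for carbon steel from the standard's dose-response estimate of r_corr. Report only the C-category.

C4

carbon steel: T>10 °C ⇒ hinge -0.054·(24.1−10) = -0.7614
  Pd branch = 1.77·Pd^0.52·e^(0.02·RH+f) = 8.409 μm/a
  Cl⁻ term: 0.102·418.9^0.62·exp(0.033·47+0.04·24.1) = 53.28
  r_corr = 8.409 + 53.28 = 61.69 μm/a
61.7 μm/a falls in (50, 80] for carbon steel → category C4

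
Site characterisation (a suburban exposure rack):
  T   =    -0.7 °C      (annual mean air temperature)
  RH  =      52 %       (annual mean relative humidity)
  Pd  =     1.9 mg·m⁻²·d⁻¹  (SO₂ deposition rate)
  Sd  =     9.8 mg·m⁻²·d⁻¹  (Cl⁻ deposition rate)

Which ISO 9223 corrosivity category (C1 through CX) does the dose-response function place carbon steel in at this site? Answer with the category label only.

C2

carbon steel: f(T) = +0.150·(T−10) [T≤10 °C] = -1.6050
  sulphur-dioxide contribution → 1.405 μm/a
  chloride contribution → 2.271 μm/a
  total first-year rate 3.676 μm/a
Category bounds: 1.3…25 μm/a bracket r_corr ⇒ C2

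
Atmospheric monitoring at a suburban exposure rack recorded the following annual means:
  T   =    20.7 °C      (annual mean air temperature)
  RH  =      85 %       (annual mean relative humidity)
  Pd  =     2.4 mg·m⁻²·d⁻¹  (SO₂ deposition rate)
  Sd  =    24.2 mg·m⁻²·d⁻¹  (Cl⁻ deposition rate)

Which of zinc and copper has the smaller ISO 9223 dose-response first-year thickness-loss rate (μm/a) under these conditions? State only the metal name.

zinc

zinc: f(T) = -0.071·(T−10) [T>10 °C] = -0.7597
  Pd branch = 0.0129·Pd^0.44·e^(0.046·RH+f) = 0.4426 μm/a
  Sd branch = 0.0175·Sd^0.57·e^(0.008·RH+0.085·T) = 1.234 μm/a
  r_corr = 0.4426 + 1.234 = 1.677 μm/a
copper: temperature factor f = -0.080·(10.7) = -0.8560
  SO₂ term: 0.0053·2.4^0.26·exp(0.059·85-0.8560) = 0.426
  Cl⁻ term: 0.01025·24.2^0.27·exp(0.036·85+0.049·20.7) = 1.425
  sum: 0.426 + 1.425 → r_corr = 1.851 μm/a
Ordering by μm/a: copper (1.85) > zinc (1.68)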